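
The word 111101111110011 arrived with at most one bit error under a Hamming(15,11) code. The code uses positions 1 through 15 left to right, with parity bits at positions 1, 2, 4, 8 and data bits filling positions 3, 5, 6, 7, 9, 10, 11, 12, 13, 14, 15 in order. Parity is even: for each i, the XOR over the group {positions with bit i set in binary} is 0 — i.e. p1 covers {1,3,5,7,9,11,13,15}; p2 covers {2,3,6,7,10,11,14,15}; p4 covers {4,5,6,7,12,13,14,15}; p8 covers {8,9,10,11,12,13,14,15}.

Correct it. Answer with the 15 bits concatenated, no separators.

s1 (pos 1,3,5,7,9,11,13,15): 1⊕1⊕0⊕1⊕1⊕1⊕0⊕1 = 0
s2 (pos 2,3,6,7,10,11,14,15): 1⊕1⊕1⊕1⊕1⊕1⊕1⊕1 = 0
s4 (pos 4,5,6,7,12,13,14,15): 1⊕0⊕1⊕1⊕0⊕0⊕1⊕1 = 1
s8 (pos 8,9,10,11,12,13,14,15): 1⊕1⊕1⊕1⊕0⊕0⊕1⊕1 = 0
Syndrome s8…s1 = 0100 → error at position 4.
Flip position 4: 111101111110011 → 111001111110011

111001111110011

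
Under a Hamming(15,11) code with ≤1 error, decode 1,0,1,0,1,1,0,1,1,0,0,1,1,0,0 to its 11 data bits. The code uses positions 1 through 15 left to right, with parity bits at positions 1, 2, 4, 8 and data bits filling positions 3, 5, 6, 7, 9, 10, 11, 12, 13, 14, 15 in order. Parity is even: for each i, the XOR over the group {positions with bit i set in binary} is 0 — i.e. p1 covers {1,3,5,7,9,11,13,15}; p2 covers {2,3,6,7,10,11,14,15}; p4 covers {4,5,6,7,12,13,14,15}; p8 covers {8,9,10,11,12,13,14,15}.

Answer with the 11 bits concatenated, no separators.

s1 (pos 1,3,5,7,9,11,13,15): 1⊕1⊕1⊕0⊕1⊕0⊕1⊕0 = 1
s2 (pos 2,3,6,7,10,11,14,15): 0⊕1⊕1⊕0⊕0⊕0⊕0⊕0 = 0
s4 (pos 4,5,6,7,12,13,14,15): 0⊕1⊕1⊕0⊕1⊕1⊕0⊕0 = 0
s8 (pos 8,9,10,11,12,13,14,15): 1⊕1⊕0⊕0⊕1⊕1⊕0⊕0 = 0
Syndrome s8…s1 = 0001 → error at position 1.
Flip position 1: 101011011001100 → 001011011001100
Read data bits from positions 3,5,6,7,9,10,11,12,13,14,15: 11101001100

11101001100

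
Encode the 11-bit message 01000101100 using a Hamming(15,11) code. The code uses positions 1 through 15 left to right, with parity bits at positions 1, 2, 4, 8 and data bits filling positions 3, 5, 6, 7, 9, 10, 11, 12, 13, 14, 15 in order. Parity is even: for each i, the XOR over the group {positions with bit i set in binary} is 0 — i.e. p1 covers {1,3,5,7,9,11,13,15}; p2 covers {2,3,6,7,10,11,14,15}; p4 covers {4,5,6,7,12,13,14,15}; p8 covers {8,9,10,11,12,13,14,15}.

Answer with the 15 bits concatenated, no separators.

Place data at non-parity positions: p1 p2 0 p4 1 0 0 p8 0 1 0 1 1 0 0
p1 (pos 1,3,5,7,9,11,13,15): XOR of data positions = 0⊕1⊕0⊕0⊕0⊕1⊕0 = 0
p2 (pos 2,3,6,7,10,11,14,15): XOR of data positions = 0⊕0⊕0⊕1⊕0⊕0⊕0 = 1
p4 (pos 4,5,6,7,12,13,14,15): XOR of data positions = 1⊕0⊕0⊕1⊕1⊕0⊕0 = 1
p8 (pos 8,9,10,11,12,13,14,15): XOR of data positions = 0⊕1⊕0⊕1⊕1⊕0⊕0 = 1
Codeword: 010110010101100

010110010101100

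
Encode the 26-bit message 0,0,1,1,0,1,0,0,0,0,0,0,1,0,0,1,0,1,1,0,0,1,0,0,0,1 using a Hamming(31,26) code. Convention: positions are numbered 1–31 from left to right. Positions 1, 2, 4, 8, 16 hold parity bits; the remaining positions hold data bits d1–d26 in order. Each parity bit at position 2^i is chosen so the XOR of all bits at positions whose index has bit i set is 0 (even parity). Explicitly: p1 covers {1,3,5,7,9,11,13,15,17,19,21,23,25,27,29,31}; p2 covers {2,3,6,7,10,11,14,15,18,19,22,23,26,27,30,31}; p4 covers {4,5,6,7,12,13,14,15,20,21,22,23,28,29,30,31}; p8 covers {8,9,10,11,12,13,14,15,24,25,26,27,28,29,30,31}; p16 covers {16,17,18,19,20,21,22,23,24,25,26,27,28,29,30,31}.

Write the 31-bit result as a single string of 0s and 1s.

1101011001000000010010110010001

Place data at non-parity positions: p1 p2 0 p4 0 1 1 p8 0 1 0 0 0 0 0 p16 0 1 0 0 1 0 1 1 0 0 1 0 0 0 1
p1 (pos 1,3,5,7,9,11,13,15,17,19,21,23,25,27,29,31): XOR of data positions = 0⊕0⊕1⊕0⊕0⊕0⊕0⊕0⊕0⊕1⊕1⊕0⊕1⊕0⊕1 = 1
p2 (pos 2,3,6,7,10,11,14,15,18,19,22,23,26,27,30,31): XOR of data positions = 0⊕1⊕1⊕1⊕0⊕0⊕0⊕1⊕0⊕0⊕1⊕0⊕1⊕0⊕1 = 1
p4 (pos 4,5,6,7,12,13,14,15,20,21,22,23,28,29,30,31): XOR of data positions = 0⊕1⊕1⊕0⊕0⊕0⊕0⊕0⊕1⊕0⊕1⊕0⊕0⊕0⊕1 = 1
p8 (pos 8,9,10,11,12,13,14,15,24,25,26,27,28,29,30,31): XOR of data positions = 0⊕1⊕0⊕0⊕0⊕0⊕0⊕1⊕0⊕0⊕1⊕0⊕0⊕0⊕1 = 0
p16 (pos 16,17,18,19,20,21,22,23,24,25,26,27,28,29,30,31): XOR of data positions = 0⊕1⊕0⊕0⊕1⊕0⊕1⊕1⊕0⊕0⊕1⊕0⊕0⊕0⊕1 = 0
Codeword: 1101011001000000010010110010001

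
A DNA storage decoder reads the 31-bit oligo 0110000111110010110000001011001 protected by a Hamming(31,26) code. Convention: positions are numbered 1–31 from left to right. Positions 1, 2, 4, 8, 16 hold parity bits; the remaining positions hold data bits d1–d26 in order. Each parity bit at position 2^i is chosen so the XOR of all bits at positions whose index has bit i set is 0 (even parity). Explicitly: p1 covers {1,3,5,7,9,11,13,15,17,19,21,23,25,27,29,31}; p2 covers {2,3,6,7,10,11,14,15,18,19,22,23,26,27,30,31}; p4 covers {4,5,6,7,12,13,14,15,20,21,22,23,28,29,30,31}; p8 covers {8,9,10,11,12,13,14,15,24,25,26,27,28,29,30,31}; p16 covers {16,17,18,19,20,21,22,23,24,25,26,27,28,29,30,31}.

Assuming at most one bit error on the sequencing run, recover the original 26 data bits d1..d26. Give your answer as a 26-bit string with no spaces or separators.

s1 (pos 1,3,5,7,9,11,13,15,17,19,21,23,25,27,29,31): 0⊕1⊕0⊕0⊕1⊕1⊕0⊕1⊕1⊕0⊕0⊕0⊕1⊕1⊕0⊕1 = 0
s2 (pos 2,3,6,7,10,11,14,15,18,19,22,23,26,27,30,31): 1⊕1⊕0⊕0⊕1⊕1⊕0⊕1⊕1⊕0⊕0⊕0⊕0⊕1⊕0⊕1 = 0
s4 (pos 4,5,6,7,12,13,14,15,20,21,22,23,28,29,30,31): 0⊕0⊕0⊕0⊕1⊕0⊕0⊕1⊕0⊕0⊕0⊕0⊕1⊕0⊕0⊕1 = 0
s8 (pos 8,9,10,11,12,13,14,15,24,25,26,27,28,29,30,31): 1⊕1⊕1⊕1⊕1⊕0⊕0⊕1⊕0⊕1⊕0⊕1⊕1⊕0⊕0⊕1 = 0
s16 (pos 16,17,18,19,20,21,22,23,24,25,26,27,28,29,30,31): 0⊕1⊕1⊕0⊕0⊕0⊕0⊕0⊕0⊕1⊕0⊕1⊕1⊕0⊕0⊕1 = 0
Syndrome s16…s1 = 00000 → no error.
Read data bits from positions 3,5,6,7,9,10,11,12,13,14,15,17,18,19,20,21,22,23,24,25,26,27,28,29,30,31: 10001111001110000001011001

10001111001110000001011001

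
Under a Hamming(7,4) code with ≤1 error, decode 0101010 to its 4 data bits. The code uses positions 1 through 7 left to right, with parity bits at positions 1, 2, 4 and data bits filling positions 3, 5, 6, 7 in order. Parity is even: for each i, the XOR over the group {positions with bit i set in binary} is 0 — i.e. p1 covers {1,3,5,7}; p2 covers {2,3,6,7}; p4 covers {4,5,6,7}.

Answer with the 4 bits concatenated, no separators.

0010

s1 (pos 1,3,5,7): 0⊕0⊕0⊕0 = 0
s2 (pos 2,3,6,7): 1⊕0⊕1⊕0 = 0
s4 (pos 4,5,6,7): 1⊕0⊕1⊕0 = 0
Syndrome s4…s1 = 000 → no error.
Read data bits from positions 3,5,6,7: 0010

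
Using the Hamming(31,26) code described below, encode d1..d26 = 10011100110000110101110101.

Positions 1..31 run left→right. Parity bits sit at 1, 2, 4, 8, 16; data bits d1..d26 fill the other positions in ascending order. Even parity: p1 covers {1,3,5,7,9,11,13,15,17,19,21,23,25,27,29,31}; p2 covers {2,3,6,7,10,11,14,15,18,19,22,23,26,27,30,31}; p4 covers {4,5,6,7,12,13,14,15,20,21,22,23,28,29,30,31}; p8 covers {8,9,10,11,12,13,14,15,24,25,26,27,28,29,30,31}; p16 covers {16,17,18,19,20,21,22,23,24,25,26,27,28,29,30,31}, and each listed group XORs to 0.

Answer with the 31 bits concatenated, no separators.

0010001111001100000110101110101

Place data at non-parity positions: p1 p2 1 p4 0 0 1 p8 1 1 0 0 1 1 0 p16 0 0 0 1 1 0 1 0 1 1 1 0 1 0 1
p1 (pos 1,3,5,7,9,11,13,15,17,19,21,23,25,27,29,31): XOR of data positions = 1⊕0⊕1⊕1⊕0⊕1⊕0⊕0⊕0⊕1⊕1⊕1⊕1⊕1⊕1 = 0
p2 (pos 2,3,6,7,10,11,14,15,18,19,22,23,26,27,30,31): XOR of data positions = 1⊕0⊕1⊕1⊕0⊕1⊕0⊕0⊕0⊕0⊕1⊕1⊕1⊕0⊕1 = 0
p4 (pos 4,5,6,7,12,13,14,15,20,21,22,23,28,29,30,31): XOR of data positions = 0⊕0⊕1⊕0⊕1⊕1⊕0⊕1⊕1⊕0⊕1⊕0⊕1⊕0⊕1 = 0
p8 (pos 8,9,10,11,12,13,14,15,24,25,26,27,28,29,30,31): XOR of data positions = 1⊕1⊕0⊕0⊕1⊕1⊕0⊕0⊕1⊕1⊕1⊕0⊕1⊕0⊕1 = 1
p16 (pos 16,17,18,19,20,21,22,23,24,25,26,27,28,29,30,31): XOR of data positions = 0⊕0⊕0⊕1⊕1⊕0⊕1⊕0⊕1⊕1⊕1⊕0⊕1⊕0⊕1 = 0
Codeword: 0010001111001100000110101110101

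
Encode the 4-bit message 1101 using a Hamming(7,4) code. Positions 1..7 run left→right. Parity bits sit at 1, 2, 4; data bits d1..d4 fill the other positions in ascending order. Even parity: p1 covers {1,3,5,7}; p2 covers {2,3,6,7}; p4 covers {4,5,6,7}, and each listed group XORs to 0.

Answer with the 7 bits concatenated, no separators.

Place data at non-parity positions: p1 p2 1 p4 1 0 1
p1 (pos 1,3,5,7): XOR of data positions = 1⊕1⊕1 = 1
p2 (pos 2,3,6,7): XOR of data positions = 1⊕0⊕1 = 0
p4 (pos 4,5,6,7): XOR of data positions = 1⊕0⊕1 = 0
Codeword: 1010101

1010101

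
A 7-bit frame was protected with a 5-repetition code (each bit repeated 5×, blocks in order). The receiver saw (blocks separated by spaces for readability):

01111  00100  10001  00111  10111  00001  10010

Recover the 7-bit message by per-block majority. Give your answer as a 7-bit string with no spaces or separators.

1001100

Block 1 (01111): 4 ones → 1
Block 2 (00100): 1 one → 0
Block 3 (10001): 2 ones → 0
Block 4 (00111): 3 ones → 1
Block 5 (10111): 4 ones → 1
Block 6 (00001): 1 one → 0
Block 7 (10010): 2 ones → 0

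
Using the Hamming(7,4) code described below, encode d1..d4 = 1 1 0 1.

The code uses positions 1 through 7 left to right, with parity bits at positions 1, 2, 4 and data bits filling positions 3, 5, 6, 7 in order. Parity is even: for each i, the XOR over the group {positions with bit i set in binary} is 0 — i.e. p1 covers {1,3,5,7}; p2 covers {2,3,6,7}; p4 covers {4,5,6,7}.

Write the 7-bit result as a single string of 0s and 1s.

Place data at non-parity positions: p1 p2 1 p4 1 0 1
p1 (pos 1,3,5,7): XOR of data positions = 1⊕1⊕1 = 1
p2 (pos 2,3,6,7): XOR of data positions = 1⊕0⊕1 = 0
p4 (pos 4,5,6,7): XOR of data positions = 1⊕0⊕1 = 0
Codeword: 1010101

1010101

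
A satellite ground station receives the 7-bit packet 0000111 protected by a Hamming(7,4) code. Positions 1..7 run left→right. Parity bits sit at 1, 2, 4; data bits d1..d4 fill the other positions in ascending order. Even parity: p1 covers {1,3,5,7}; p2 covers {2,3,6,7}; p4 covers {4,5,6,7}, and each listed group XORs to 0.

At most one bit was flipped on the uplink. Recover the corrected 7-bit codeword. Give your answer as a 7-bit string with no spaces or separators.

s1 (pos 1,3,5,7): 0⊕0⊕1⊕1 = 0
s2 (pos 2,3,6,7): 0⊕0⊕1⊕1 = 0
s4 (pos 4,5,6,7): 0⊕1⊕1⊕1 = 1
Syndrome s4…s1 = 100 → error at position 4.
Flip position 4: 0000111 → 0001111

0001111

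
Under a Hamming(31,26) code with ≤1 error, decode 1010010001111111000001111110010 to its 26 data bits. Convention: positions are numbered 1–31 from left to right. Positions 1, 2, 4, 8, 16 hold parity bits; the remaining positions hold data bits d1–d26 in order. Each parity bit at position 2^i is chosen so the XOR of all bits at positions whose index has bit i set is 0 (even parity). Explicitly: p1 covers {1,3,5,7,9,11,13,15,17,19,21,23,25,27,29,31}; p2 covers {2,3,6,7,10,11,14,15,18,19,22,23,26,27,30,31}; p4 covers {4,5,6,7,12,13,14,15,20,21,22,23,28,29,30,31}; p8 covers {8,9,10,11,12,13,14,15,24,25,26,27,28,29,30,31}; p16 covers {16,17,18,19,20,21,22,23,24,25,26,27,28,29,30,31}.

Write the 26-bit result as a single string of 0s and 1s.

s1 (pos 1,3,5,7,9,11,13,15,17,19,21,23,25,27,29,31): 1⊕1⊕0⊕0⊕0⊕1⊕1⊕1⊕0⊕0⊕0⊕1⊕1⊕1⊕0⊕0 = 0
s2 (pos 2,3,6,7,10,11,14,15,18,19,22,23,26,27,30,31): 0⊕1⊕1⊕0⊕1⊕1⊕1⊕1⊕0⊕0⊕1⊕1⊕1⊕1⊕1⊕0 = 1
s4 (pos 4,5,6,7,12,13,14,15,20,21,22,23,28,29,30,31): 0⊕0⊕1⊕0⊕1⊕1⊕1⊕1⊕0⊕0⊕1⊕1⊕0⊕0⊕1⊕0 = 0
s8 (pos 8,9,10,11,12,13,14,15,24,25,26,27,28,29,30,31): 0⊕0⊕1⊕1⊕1⊕1⊕1⊕1⊕1⊕1⊕1⊕1⊕0⊕0⊕1⊕0 = 1
s16 (pos 16,17,18,19,20,21,22,23,24,25,26,27,28,29,30,31): 1⊕0⊕0⊕0⊕0⊕0⊕1⊕1⊕1⊕1⊕1⊕1⊕0⊕0⊕1⊕0 = 0
Syndrome s16…s1 = 01010 → error at position 10.
Flip position 10: 1010010001111111000001111110010 → 1010010000111111000001111110010
Read data bits from positions 3,5,6,7,9,10,11,12,13,14,15,17,18,19,20,21,22,23,24,25,26,27,28,29,30,31: 10100011111000001111110010

10100011111000001111110010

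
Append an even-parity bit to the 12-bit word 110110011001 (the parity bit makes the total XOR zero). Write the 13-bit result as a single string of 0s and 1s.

1101100110011

XOR of the 12 data bits: 1⊕1⊕0⊕1⊕1⊕0⊕0⊕1⊕1⊕0⊕0⊕1 = 1
Parity bit = 1 (so all 13 bits XOR to 0).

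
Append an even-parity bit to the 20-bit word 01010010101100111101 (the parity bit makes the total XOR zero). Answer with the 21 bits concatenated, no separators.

010100101011001111011

XOR of the 20 data bits: 0⊕1⊕0⊕1⊕0⊕0⊕1⊕0⊕1⊕0⊕1⊕1⊕0⊕0⊕1⊕1⊕1⊕1⊕0⊕1 = 1
Parity bit = 1 (so all 21 bits XOR to 0).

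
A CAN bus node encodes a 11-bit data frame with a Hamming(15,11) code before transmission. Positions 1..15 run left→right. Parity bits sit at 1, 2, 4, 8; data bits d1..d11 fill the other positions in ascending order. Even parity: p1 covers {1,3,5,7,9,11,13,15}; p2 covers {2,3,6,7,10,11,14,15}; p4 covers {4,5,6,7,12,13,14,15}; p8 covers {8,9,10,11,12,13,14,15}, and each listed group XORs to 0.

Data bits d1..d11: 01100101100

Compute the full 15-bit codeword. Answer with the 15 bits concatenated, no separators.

000011010101100

Place data at non-parity positions: p1 p2 0 p4 1 1 0 p8 0 1 0 1 1 0 0
p1 (pos 1,3,5,7,9,11,13,15): XOR of data positions = 0⊕1⊕0⊕0⊕0⊕1⊕0 = 0
p2 (pos 2,3,6,7,10,11,14,15): XOR of data positions = 0⊕1⊕0⊕1⊕0⊕0⊕0 = 0
p4 (pos 4,5,6,7,12,13,14,15): XOR of data positions = 1⊕1⊕0⊕1⊕1⊕0⊕0 = 0
p8 (pos 8,9,10,11,12,13,14,15): XOR of data positions = 0⊕1⊕0⊕1⊕1⊕0⊕0 = 1
Codeword: 000011010101100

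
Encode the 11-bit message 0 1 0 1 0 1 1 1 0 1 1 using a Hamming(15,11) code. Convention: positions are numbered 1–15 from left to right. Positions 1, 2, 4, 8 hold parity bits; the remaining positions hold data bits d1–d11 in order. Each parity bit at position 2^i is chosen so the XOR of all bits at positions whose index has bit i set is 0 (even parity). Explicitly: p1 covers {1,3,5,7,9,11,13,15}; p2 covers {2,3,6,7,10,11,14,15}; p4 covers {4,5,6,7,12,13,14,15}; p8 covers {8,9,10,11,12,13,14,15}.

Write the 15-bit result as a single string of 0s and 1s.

Place data at non-parity positions: p1 p2 0 p4 1 0 1 p8 0 1 1 1 0 1 1
p1 (pos 1,3,5,7,9,11,13,15): XOR of data positions = 0⊕1⊕1⊕0⊕1⊕0⊕1 = 0
p2 (pos 2,3,6,7,10,11,14,15): XOR of data positions = 0⊕0⊕1⊕1⊕1⊕1⊕1 = 1
p4 (pos 4,5,6,7,12,13,14,15): XOR of data positions = 1⊕0⊕1⊕1⊕0⊕1⊕1 = 1
p8 (pos 8,9,10,11,12,13,14,15): XOR of data positions = 0⊕1⊕1⊕1⊕0⊕1⊕1 = 1
Codeword: 010110110111011

010110110111011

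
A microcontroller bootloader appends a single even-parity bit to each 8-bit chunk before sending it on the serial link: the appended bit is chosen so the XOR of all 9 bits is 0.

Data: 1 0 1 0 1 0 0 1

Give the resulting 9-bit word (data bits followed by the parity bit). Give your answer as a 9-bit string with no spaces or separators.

101010010

XOR of the 8 data bits: 1⊕0⊕1⊕0⊕1⊕0⊕0⊕1 = 0
Parity bit = 0 (so all 9 bits XOR to 0).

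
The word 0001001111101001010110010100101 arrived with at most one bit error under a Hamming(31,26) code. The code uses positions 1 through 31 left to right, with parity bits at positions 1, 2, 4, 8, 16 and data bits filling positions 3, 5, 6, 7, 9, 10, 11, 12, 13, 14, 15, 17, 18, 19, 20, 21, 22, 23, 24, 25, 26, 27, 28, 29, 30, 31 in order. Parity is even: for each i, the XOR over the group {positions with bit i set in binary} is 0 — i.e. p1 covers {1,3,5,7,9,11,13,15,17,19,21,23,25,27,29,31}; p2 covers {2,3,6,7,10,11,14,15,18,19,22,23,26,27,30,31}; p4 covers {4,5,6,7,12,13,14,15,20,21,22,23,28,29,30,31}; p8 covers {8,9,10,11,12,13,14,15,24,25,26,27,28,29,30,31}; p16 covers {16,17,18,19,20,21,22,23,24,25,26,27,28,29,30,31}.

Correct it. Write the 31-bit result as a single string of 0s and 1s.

0001001111100001010110010100101

s1 (pos 1,3,5,7,9,11,13,15,17,19,21,23,25,27,29,31): 0⊕0⊕0⊕1⊕1⊕1⊕1⊕0⊕0⊕0⊕1⊕0⊕0⊕0⊕1⊕1 = 1
s2 (pos 2,3,6,7,10,11,14,15,18,19,22,23,26,27,30,31): 0⊕0⊕0⊕1⊕1⊕1⊕0⊕0⊕1⊕0⊕0⊕0⊕1⊕0⊕0⊕1 = 0
s4 (pos 4,5,6,7,12,13,14,15,20,21,22,23,28,29,30,31): 1⊕0⊕0⊕1⊕0⊕1⊕0⊕0⊕1⊕1⊕0⊕0⊕0⊕1⊕0⊕1 = 1
s8 (pos 8,9,10,11,12,13,14,15,24,25,26,27,28,29,30,31): 1⊕1⊕1⊕1⊕0⊕1⊕0⊕0⊕1⊕0⊕1⊕0⊕0⊕1⊕0⊕1 = 1
s16 (pos 16,17,18,19,20,21,22,23,24,25,26,27,28,29,30,31): 1⊕0⊕1⊕0⊕1⊕1⊕0⊕0⊕1⊕0⊕1⊕0⊕0⊕1⊕0⊕1 = 0
Syndrome s16…s1 = 01101 → error at position 13.
Flip position 13: 0001001111101001010110010100101 → 0001001111100001010110010100101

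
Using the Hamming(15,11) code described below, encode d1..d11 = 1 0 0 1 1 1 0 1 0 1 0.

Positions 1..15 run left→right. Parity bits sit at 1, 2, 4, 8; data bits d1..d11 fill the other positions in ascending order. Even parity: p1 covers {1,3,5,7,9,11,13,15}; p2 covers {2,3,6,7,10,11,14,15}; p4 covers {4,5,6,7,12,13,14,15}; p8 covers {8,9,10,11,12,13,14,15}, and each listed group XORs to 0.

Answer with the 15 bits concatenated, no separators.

101100101101010

Place data at non-parity positions: p1 p2 1 p4 0 0 1 p8 1 1 0 1 0 1 0
p1 (pos 1,3,5,7,9,11,13,15): XOR of data positions = 1⊕0⊕1⊕1⊕0⊕0⊕0 = 1
p2 (pos 2,3,6,7,10,11,14,15): XOR of data positions = 1⊕0⊕1⊕1⊕0⊕1⊕0 = 0
p4 (pos 4,5,6,7,12,13,14,15): XOR of data positions = 0⊕0⊕1⊕1⊕0⊕1⊕0 = 1
p8 (pos 8,9,10,11,12,13,14,15): XOR of data positions = 1⊕1⊕0⊕1⊕0⊕1⊕0 = 0
Codeword: 101100101101010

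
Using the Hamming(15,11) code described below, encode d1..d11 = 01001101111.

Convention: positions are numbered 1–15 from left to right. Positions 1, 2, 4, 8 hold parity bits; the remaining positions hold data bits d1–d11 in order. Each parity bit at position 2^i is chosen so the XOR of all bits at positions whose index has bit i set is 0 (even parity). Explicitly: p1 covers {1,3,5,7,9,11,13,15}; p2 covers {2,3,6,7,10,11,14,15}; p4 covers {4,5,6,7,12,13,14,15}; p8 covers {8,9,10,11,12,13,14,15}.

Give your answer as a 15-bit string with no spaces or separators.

010110001101111

Place data at non-parity positions: p1 p2 0 p4 1 0 0 p8 1 1 0 1 1 1 1
p1 (pos 1,3,5,7,9,11,13,15): XOR of data positions = 0⊕1⊕0⊕1⊕0⊕1⊕1 = 0
p2 (pos 2,3,6,7,10,11,14,15): XOR of data positions = 0⊕0⊕0⊕1⊕0⊕1⊕1 = 1
p4 (pos 4,5,6,7,12,13,14,15): XOR of data positions = 1⊕0⊕0⊕1⊕1⊕1⊕1 = 1
p8 (pos 8,9,10,11,12,13,14,15): XOR of data positions = 1⊕1⊕0⊕1⊕1⊕1⊕1 = 0
Codeword: 010110001101111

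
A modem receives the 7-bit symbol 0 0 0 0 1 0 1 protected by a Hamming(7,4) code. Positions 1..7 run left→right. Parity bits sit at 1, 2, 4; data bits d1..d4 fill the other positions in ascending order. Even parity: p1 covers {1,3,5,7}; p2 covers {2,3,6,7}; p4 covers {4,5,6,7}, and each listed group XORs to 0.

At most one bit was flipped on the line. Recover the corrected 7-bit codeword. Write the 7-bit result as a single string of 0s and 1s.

s1 (pos 1,3,5,7): 0⊕0⊕1⊕1 = 0
s2 (pos 2,3,6,7): 0⊕0⊕0⊕1 = 1
s4 (pos 4,5,6,7): 0⊕1⊕0⊕1 = 0
Syndrome s4…s1 = 010 → error at position 2.
Flip position 2: 0000101 → 0100101

0100101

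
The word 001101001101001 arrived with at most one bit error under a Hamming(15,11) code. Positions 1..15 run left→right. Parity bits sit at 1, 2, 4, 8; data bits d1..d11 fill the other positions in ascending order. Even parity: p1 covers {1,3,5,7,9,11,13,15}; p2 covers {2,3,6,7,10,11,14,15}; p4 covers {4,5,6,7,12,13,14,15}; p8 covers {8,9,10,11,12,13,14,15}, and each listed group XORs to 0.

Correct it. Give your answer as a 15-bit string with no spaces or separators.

s1 (pos 1,3,5,7,9,11,13,15): 0⊕1⊕0⊕0⊕1⊕0⊕0⊕1 = 1
s2 (pos 2,3,6,7,10,11,14,15): 0⊕1⊕1⊕0⊕1⊕0⊕0⊕1 = 0
s4 (pos 4,5,6,7,12,13,14,15): 1⊕0⊕1⊕0⊕1⊕0⊕0⊕1 = 0
s8 (pos 8,9,10,11,12,13,14,15): 0⊕1⊕1⊕0⊕1⊕0⊕0⊕1 = 0
Syndrome s8…s1 = 0001 → error at position 1.
Flip position 1: 001101001101001 → 101101001101001

101101001101001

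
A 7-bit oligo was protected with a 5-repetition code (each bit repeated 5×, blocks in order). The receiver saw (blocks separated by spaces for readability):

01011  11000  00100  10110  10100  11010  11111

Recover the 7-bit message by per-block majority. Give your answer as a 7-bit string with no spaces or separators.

1001011

Block 1 (01011): 3 ones → 1
Block 2 (11000): 2 ones → 0
Block 3 (00100): 1 one → 0
Block 4 (10110): 3 ones → 1
Block 5 (10100): 2 ones → 0
Block 6 (11010): 3 ones → 1
Block 7 (11111): 5 ones → 1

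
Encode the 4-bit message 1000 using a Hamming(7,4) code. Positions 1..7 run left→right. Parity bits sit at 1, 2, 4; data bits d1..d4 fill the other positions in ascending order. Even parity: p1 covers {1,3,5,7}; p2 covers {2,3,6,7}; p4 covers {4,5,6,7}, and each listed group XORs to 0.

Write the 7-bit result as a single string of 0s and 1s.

Place data at non-parity positions: p1 p2 1 p4 0 0 0
p1 (pos 1,3,5,7): XOR of data positions = 1⊕0⊕0 = 1
p2 (pos 2,3,6,7): XOR of data positions = 1⊕0⊕0 = 1
p4 (pos 4,5,6,7): XOR of data positions = 0⊕0⊕0 = 0
Codeword: 1110000

1110000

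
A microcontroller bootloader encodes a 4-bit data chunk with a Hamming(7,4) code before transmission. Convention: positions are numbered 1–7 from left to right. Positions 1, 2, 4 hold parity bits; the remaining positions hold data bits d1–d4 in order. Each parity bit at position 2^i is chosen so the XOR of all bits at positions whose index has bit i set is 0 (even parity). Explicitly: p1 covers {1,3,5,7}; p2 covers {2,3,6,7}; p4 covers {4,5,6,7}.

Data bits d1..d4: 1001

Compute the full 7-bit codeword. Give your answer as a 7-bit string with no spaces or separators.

0011001

Place data at non-parity positions: p1 p2 1 p4 0 0 1
p1 (pos 1,3,5,7): XOR of data positions = 1⊕0⊕1 = 0
p2 (pos 2,3,6,7): XOR of data positions = 1⊕0⊕1 = 0
p4 (pos 4,5,6,7): XOR of data positions = 0⊕0⊕1 = 1
Codeword: 0011001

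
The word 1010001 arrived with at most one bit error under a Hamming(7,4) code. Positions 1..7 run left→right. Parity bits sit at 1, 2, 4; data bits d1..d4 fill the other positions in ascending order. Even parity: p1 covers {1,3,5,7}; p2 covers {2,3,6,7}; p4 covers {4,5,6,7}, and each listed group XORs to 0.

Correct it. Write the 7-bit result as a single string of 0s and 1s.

1010101

s1 (pos 1,3,5,7): 1⊕1⊕0⊕1 = 1
s2 (pos 2,3,6,7): 0⊕1⊕0⊕1 = 0
s4 (pos 4,5,6,7): 0⊕0⊕0⊕1 = 1
Syndrome s4…s1 = 101 → error at position 5.
Flip position 5: 1010001 → 1010101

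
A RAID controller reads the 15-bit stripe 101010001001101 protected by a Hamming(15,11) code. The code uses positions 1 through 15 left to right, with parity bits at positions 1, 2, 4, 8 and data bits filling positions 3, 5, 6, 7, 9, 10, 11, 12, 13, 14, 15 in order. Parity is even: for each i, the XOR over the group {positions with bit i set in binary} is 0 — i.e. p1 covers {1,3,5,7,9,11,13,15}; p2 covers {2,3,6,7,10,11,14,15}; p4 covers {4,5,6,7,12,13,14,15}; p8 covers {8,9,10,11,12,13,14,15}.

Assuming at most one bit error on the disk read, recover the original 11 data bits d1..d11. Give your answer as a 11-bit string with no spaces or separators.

11001001101

s1 (pos 1,3,5,7,9,11,13,15): 1⊕1⊕1⊕0⊕1⊕0⊕1⊕1 = 0
s2 (pos 2,3,6,7,10,11,14,15): 0⊕1⊕0⊕0⊕0⊕0⊕0⊕1 = 0
s4 (pos 4,5,6,7,12,13,14,15): 0⊕1⊕0⊕0⊕1⊕1⊕0⊕1 = 0
s8 (pos 8,9,10,11,12,13,14,15): 0⊕1⊕0⊕0⊕1⊕1⊕0⊕1 = 0
Syndrome s8…s1 = 0000 → no error.
Read data bits from positions 3,5,6,7,9,10,11,12,13,14,15: 11001001101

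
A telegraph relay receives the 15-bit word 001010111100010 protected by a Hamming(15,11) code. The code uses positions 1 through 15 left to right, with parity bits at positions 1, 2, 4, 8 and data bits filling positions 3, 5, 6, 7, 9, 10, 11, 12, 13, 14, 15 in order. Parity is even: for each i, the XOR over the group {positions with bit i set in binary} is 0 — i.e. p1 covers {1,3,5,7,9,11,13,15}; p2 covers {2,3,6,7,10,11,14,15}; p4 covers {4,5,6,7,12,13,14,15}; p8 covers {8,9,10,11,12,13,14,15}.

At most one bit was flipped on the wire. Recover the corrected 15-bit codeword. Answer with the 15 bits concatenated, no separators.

001110111100010

s1 (pos 1,3,5,7,9,11,13,15): 0⊕1⊕1⊕1⊕1⊕0⊕0⊕0 = 0
s2 (pos 2,3,6,7,10,11,14,15): 0⊕1⊕0⊕1⊕1⊕0⊕1⊕0 = 0
s4 (pos 4,5,6,7,12,13,14,15): 0⊕1⊕0⊕1⊕0⊕0⊕1⊕0 = 1
s8 (pos 8,9,10,11,12,13,14,15): 1⊕1⊕1⊕0⊕0⊕0⊕1⊕0 = 0
Syndrome s8…s1 = 0100 → error at position 4.
Flip position 4: 001010111100010 → 001110111100010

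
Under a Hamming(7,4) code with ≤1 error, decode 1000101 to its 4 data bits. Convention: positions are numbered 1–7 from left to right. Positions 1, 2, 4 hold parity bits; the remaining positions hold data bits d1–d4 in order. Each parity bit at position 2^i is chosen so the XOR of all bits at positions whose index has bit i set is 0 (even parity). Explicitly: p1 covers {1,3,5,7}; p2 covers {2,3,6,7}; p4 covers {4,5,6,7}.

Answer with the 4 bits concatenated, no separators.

1101

s1 (pos 1,3,5,7): 1⊕0⊕1⊕1 = 1
s2 (pos 2,3,6,7): 0⊕0⊕0⊕1 = 1
s4 (pos 4,5,6,7): 0⊕1⊕0⊕1 = 0
Syndrome s4…s1 = 011 → error at position 3.
Flip position 3: 1000101 → 1010101
Read data bits from positions 3,5,6,7: 1101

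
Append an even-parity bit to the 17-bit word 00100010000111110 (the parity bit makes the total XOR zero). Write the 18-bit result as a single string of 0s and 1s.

001000100001111101

XOR of the 17 data bits: 0⊕0⊕1⊕0⊕0⊕0⊕1⊕0⊕0⊕0⊕0⊕1⊕1⊕1⊕1⊕1⊕0 = 1
Parity bit = 1 (so all 18 bits XOR to 0).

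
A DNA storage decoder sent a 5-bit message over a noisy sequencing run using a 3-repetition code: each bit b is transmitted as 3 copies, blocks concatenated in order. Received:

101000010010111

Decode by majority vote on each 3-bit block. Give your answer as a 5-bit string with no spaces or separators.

Block 1 (101): 2 ones → 1
Block 2 (000): 0 ones → 0
Block 3 (010): 1 one → 0
Block 4 (010): 1 one → 0
Block 5 (111): 3 ones → 1

10001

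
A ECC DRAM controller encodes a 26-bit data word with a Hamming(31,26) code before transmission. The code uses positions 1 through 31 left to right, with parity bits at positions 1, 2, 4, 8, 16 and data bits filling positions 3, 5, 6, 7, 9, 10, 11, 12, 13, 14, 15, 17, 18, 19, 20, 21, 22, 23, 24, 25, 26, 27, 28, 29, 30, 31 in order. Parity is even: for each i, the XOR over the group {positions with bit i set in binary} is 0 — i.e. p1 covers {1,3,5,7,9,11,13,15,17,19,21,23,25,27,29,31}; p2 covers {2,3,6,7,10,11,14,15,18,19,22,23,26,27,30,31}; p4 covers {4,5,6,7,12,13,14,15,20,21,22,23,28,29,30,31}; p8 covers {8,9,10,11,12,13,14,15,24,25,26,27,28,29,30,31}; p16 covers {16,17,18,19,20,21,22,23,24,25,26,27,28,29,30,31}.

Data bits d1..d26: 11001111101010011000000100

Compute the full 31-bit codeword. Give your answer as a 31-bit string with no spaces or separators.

Place data at non-parity positions: p1 p2 1 p4 1 0 0 p8 1 1 1 1 1 0 1 p16 0 1 0 0 1 1 0 0 0 0 0 0 1 0 0
p1 (pos 1,3,5,7,9,11,13,15,17,19,21,23,25,27,29,31): XOR of data positions = 1⊕1⊕0⊕1⊕1⊕1⊕1⊕0⊕0⊕1⊕0⊕0⊕0⊕1⊕0 = 0
p2 (pos 2,3,6,7,10,11,14,15,18,19,22,23,26,27,30,31): XOR of data positions = 1⊕0⊕0⊕1⊕1⊕0⊕1⊕1⊕0⊕1⊕0⊕0⊕0⊕0⊕0 = 0
p4 (pos 4,5,6,7,12,13,14,15,20,21,22,23,28,29,30,31): XOR of data positions = 1⊕0⊕0⊕1⊕1⊕0⊕1⊕0⊕1⊕1⊕0⊕0⊕1⊕0⊕0 = 1
p8 (pos 8,9,10,11,12,13,14,15,24,25,26,27,28,29,30,31): XOR of data positions = 1⊕1⊕1⊕1⊕1⊕0⊕1⊕0⊕0⊕0⊕0⊕0⊕1⊕0⊕0 = 1
p16 (pos 16,17,18,19,20,21,22,23,24,25,26,27,28,29,30,31): XOR of data positions = 0⊕1⊕0⊕0⊕1⊕1⊕0⊕0⊕0⊕0⊕0⊕0⊕1⊕0⊕0 = 0
Codeword: 0011100111111010010011000000100

0011100111111010010011000000100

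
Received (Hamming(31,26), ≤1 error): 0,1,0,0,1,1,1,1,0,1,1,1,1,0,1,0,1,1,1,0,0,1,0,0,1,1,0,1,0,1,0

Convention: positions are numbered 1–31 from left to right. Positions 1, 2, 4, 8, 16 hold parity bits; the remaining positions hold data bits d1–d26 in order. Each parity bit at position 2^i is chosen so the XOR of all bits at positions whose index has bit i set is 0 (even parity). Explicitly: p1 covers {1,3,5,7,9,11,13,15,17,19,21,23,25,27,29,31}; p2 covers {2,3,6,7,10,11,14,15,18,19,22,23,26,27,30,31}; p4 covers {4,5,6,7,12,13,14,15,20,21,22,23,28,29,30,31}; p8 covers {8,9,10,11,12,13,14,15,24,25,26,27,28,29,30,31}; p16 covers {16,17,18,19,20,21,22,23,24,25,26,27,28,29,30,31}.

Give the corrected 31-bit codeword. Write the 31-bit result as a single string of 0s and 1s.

s1 (pos 1,3,5,7,9,11,13,15,17,19,21,23,25,27,29,31): 0⊕0⊕1⊕1⊕0⊕1⊕1⊕1⊕1⊕1⊕0⊕0⊕1⊕0⊕0⊕0 = 0
s2 (pos 2,3,6,7,10,11,14,15,18,19,22,23,26,27,30,31): 1⊕0⊕1⊕1⊕1⊕1⊕0⊕1⊕1⊕1⊕1⊕0⊕1⊕0⊕1⊕0 = 1
s4 (pos 4,5,6,7,12,13,14,15,20,21,22,23,28,29,30,31): 0⊕1⊕1⊕1⊕1⊕1⊕0⊕1⊕0⊕0⊕1⊕0⊕1⊕0⊕1⊕0 = 1
s8 (pos 8,9,10,11,12,13,14,15,24,25,26,27,28,29,30,31): 1⊕0⊕1⊕1⊕1⊕1⊕0⊕1⊕0⊕1⊕1⊕0⊕1⊕0⊕1⊕0 = 0
s16 (pos 16,17,18,19,20,21,22,23,24,25,26,27,28,29,30,31): 0⊕1⊕1⊕1⊕0⊕0⊕1⊕0⊕0⊕1⊕1⊕0⊕1⊕0⊕1⊕0 = 0
Syndrome s16…s1 = 00110 → error at position 6.
Flip position 6: 0100111101111010111001001101010 → 0100101101111010111001001101010

0100101101111010111001001101010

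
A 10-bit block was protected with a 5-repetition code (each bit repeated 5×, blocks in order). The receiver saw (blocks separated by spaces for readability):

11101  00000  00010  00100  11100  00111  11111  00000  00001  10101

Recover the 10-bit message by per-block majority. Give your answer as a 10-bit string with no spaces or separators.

1000111001

Block 1 (11101): 4 ones → 1
Block 2 (00000): 0 ones → 0
Block 3 (00010): 1 one → 0
Block 4 (00100): 1 one → 0
Block 5 (11100): 3 ones → 1
Block 6 (00111): 3 ones → 1
Block 7 (11111): 5 ones → 1
Block 8 (00000): 0 ones → 0
Block 9 (00001): 1 one → 0
Block 10 (10101): 3 ones → 1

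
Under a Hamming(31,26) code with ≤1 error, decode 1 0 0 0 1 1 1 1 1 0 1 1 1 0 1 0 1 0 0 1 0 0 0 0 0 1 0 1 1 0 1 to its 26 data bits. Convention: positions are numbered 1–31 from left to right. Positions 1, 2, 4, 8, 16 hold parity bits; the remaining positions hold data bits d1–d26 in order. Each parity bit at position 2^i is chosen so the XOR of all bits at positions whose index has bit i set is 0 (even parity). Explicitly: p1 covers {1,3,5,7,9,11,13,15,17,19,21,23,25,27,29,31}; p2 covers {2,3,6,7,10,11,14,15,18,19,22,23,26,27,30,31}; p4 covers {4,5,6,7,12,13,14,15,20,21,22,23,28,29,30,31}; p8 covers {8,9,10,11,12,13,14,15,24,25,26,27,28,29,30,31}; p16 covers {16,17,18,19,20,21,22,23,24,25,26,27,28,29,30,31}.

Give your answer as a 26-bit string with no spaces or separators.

s1 (pos 1,3,5,7,9,11,13,15,17,19,21,23,25,27,29,31): 1⊕0⊕1⊕1⊕1⊕1⊕1⊕1⊕1⊕0⊕0⊕0⊕0⊕0⊕1⊕1 = 0
s2 (pos 2,3,6,7,10,11,14,15,18,19,22,23,26,27,30,31): 0⊕0⊕1⊕1⊕0⊕1⊕0⊕1⊕0⊕0⊕0⊕0⊕1⊕0⊕0⊕1 = 0
s4 (pos 4,5,6,7,12,13,14,15,20,21,22,23,28,29,30,31): 0⊕1⊕1⊕1⊕1⊕1⊕0⊕1⊕1⊕0⊕0⊕0⊕1⊕1⊕0⊕1 = 0
s8 (pos 8,9,10,11,12,13,14,15,24,25,26,27,28,29,30,31): 1⊕1⊕0⊕1⊕1⊕1⊕0⊕1⊕0⊕0⊕1⊕0⊕1⊕1⊕0⊕1 = 0
s16 (pos 16,17,18,19,20,21,22,23,24,25,26,27,28,29,30,31): 0⊕1⊕0⊕0⊕1⊕0⊕0⊕0⊕0⊕0⊕1⊕0⊕1⊕1⊕0⊕1 = 0
Syndrome s16…s1 = 00000 → no error.
Read data bits from positions 3,5,6,7,9,10,11,12,13,14,15,17,18,19,20,21,22,23,24,25,26,27,28,29,30,31: 01111011101100100000101101

01111011101100100000101101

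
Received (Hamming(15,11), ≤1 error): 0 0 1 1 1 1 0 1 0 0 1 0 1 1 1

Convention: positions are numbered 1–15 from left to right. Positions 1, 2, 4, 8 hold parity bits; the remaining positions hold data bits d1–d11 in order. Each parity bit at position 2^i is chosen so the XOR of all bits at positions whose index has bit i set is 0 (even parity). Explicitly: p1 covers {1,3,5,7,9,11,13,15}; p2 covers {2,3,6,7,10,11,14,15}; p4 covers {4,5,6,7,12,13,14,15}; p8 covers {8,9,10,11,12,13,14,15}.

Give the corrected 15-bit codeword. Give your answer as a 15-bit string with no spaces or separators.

001111010000111

s1 (pos 1,3,5,7,9,11,13,15): 0⊕1⊕1⊕0⊕0⊕1⊕1⊕1 = 1
s2 (pos 2,3,6,7,10,11,14,15): 0⊕1⊕1⊕0⊕0⊕1⊕1⊕1 = 1
s4 (pos 4,5,6,7,12,13,14,15): 1⊕1⊕1⊕0⊕0⊕1⊕1⊕1 = 0
s8 (pos 8,9,10,11,12,13,14,15): 1⊕0⊕0⊕1⊕0⊕1⊕1⊕1 = 1
Syndrome s8…s1 = 1011 → error at position 11.
Flip position 11: 001111010010111 → 001111010000111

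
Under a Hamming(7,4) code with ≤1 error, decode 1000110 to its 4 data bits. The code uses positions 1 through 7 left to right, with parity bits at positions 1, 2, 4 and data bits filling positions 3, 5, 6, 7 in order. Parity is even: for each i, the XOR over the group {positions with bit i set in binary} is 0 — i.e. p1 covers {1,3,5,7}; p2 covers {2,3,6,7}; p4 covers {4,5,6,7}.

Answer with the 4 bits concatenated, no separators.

0110

s1 (pos 1,3,5,7): 1⊕0⊕1⊕0 = 0
s2 (pos 2,3,6,7): 0⊕0⊕1⊕0 = 1
s4 (pos 4,5,6,7): 0⊕1⊕1⊕0 = 0
Syndrome s4…s1 = 010 → error at position 2.
Flip position 2: 1000110 → 1100110
Read data bits from positions 3,5,6,7: 0110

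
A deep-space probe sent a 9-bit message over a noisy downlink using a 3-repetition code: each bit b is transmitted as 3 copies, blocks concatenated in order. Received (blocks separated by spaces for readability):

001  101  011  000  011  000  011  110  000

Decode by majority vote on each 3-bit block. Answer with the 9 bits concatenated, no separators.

Block 1 (001): 1 one → 0
Block 2 (101): 2 ones → 1
Block 3 (011): 2 ones → 1
Block 4 (000): 0 ones → 0
Block 5 (011): 2 ones → 1
Block 6 (000): 0 ones → 0
Block 7 (011): 2 ones → 1
Block 8 (110): 2 ones → 1
Block 9 (000): 0 ones → 0

011010110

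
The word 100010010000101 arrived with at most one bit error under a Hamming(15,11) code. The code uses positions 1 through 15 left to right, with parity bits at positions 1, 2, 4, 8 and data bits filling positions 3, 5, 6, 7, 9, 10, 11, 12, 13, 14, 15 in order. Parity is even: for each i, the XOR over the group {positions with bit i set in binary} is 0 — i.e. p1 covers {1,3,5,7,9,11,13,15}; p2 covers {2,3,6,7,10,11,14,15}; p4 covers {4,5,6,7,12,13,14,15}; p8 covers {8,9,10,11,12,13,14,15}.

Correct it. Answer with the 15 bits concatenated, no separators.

s1 (pos 1,3,5,7,9,11,13,15): 1⊕0⊕1⊕0⊕0⊕0⊕1⊕1 = 0
s2 (pos 2,3,6,7,10,11,14,15): 0⊕0⊕0⊕0⊕0⊕0⊕0⊕1 = 1
s4 (pos 4,5,6,7,12,13,14,15): 0⊕1⊕0⊕0⊕0⊕1⊕0⊕1 = 1
s8 (pos 8,9,10,11,12,13,14,15): 1⊕0⊕0⊕0⊕0⊕1⊕0⊕1 = 1
Syndrome s8…s1 = 1110 → error at position 14.
Flip position 14: 100010010000101 → 100010010000111

100010010000111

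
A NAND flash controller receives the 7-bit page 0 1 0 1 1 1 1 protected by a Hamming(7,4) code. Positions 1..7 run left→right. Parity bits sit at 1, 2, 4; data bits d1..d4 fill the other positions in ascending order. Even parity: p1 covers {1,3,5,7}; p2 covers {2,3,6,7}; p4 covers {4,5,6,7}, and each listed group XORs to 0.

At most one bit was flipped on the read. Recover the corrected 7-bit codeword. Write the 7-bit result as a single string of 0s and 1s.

0001111

s1 (pos 1,3,5,7): 0⊕0⊕1⊕1 = 0
s2 (pos 2,3,6,7): 1⊕0⊕1⊕1 = 1
s4 (pos 4,5,6,7): 1⊕1⊕1⊕1 = 0
Syndrome s4…s1 = 010 → error at position 2.
Flip position 2: 0101111 → 0001111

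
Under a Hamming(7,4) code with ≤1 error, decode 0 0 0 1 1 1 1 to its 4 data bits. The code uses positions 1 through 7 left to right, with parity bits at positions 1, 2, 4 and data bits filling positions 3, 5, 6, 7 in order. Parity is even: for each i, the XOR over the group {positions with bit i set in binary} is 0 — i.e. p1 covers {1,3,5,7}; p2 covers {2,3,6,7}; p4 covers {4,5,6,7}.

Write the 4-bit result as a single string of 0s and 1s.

0111

s1 (pos 1,3,5,7): 0⊕0⊕1⊕1 = 0
s2 (pos 2,3,6,7): 0⊕0⊕1⊕1 = 0
s4 (pos 4,5,6,7): 1⊕1⊕1⊕1 = 0
Syndrome s4…s1 = 000 → no error.
Read data bits from positions 3,5,6,7: 0111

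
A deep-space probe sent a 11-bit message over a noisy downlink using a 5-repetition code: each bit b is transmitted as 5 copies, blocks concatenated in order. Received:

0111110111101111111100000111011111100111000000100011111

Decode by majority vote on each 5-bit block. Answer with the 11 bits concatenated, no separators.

Block 1 (01111): 4 ones → 1
Block 2 (10111): 4 ones → 1
Block 3 (10111): 4 ones → 1
Block 4 (11111): 5 ones → 1
Block 5 (00000): 0 ones → 0
Block 6 (11101): 4 ones → 1
Block 7 (11111): 5 ones → 1
Block 8 (00111): 3 ones → 1
Block 9 (00000): 0 ones → 0
Block 10 (01000): 1 one → 0
Block 11 (11111): 5 ones → 1

11110111001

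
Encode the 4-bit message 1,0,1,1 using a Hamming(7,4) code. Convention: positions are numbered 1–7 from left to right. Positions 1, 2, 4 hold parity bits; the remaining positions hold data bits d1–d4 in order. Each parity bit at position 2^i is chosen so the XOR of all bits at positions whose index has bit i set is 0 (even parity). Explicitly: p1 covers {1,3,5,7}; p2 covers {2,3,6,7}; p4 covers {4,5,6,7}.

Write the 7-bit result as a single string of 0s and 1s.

0110011

Place data at non-parity positions: p1 p2 1 p4 0 1 1
p1 (pos 1,3,5,7): XOR of data positions = 1⊕0⊕1 = 0
p2 (pos 2,3,6,7): XOR of data positions = 1⊕1⊕1 = 1
p4 (pos 4,5,6,7): XOR of data positions = 0⊕1⊕1 = 0
Codeword: 0110011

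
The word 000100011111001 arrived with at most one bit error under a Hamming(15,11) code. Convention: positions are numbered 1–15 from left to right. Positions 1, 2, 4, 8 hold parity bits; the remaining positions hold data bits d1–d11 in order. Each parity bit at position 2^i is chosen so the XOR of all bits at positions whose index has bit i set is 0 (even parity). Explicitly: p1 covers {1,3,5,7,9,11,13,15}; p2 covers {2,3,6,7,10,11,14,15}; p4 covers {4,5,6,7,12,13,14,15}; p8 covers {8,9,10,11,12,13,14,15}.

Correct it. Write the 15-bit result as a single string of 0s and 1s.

s1 (pos 1,3,5,7,9,11,13,15): 0⊕0⊕0⊕0⊕1⊕1⊕0⊕1 = 1
s2 (pos 2,3,6,7,10,11,14,15): 0⊕0⊕0⊕0⊕1⊕1⊕0⊕1 = 1
s4 (pos 4,5,6,7,12,13,14,15): 1⊕0⊕0⊕0⊕1⊕0⊕0⊕1 = 1
s8 (pos 8,9,10,11,12,13,14,15): 1⊕1⊕1⊕1⊕1⊕0⊕0⊕1 = 0
Syndrome s8…s1 = 0111 → error at position 7.
Flip position 7: 000100011111001 → 000100111111001

000100111111001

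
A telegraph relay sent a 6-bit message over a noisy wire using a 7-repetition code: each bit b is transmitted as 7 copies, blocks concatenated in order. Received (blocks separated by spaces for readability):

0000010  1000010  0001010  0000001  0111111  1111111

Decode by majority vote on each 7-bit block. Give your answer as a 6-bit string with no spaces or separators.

Block 1 (0000010): 1 one → 0
Block 2 (1000010): 2 ones → 0
Block 3 (0001010): 2 ones → 0
Block 4 (0000001): 1 one → 0
Block 5 (0111111): 6 ones → 1
Block 6 (1111111): 7 ones → 1

000011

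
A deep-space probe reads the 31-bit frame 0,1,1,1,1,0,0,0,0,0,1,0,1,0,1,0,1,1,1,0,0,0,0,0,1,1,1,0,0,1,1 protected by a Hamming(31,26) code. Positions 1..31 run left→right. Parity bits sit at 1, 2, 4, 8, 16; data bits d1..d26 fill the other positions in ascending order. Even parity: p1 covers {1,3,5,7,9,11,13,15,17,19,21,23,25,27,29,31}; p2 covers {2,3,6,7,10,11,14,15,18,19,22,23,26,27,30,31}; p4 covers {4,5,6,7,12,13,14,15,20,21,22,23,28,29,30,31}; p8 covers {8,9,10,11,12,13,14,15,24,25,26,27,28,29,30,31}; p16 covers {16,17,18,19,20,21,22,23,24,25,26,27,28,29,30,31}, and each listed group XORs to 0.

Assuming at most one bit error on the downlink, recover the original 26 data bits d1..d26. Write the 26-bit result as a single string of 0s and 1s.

s1 (pos 1,3,5,7,9,11,13,15,17,19,21,23,25,27,29,31): 0⊕1⊕1⊕0⊕0⊕1⊕1⊕1⊕1⊕1⊕0⊕0⊕1⊕1⊕0⊕1 = 0
s2 (pos 2,3,6,7,10,11,14,15,18,19,22,23,26,27,30,31): 1⊕1⊕0⊕0⊕0⊕1⊕0⊕1⊕1⊕1⊕0⊕0⊕1⊕1⊕1⊕1 = 0
s4 (pos 4,5,6,7,12,13,14,15,20,21,22,23,28,29,30,31): 1⊕1⊕0⊕0⊕0⊕1⊕0⊕1⊕0⊕0⊕0⊕0⊕0⊕0⊕1⊕1 = 0
s8 (pos 8,9,10,11,12,13,14,15,24,25,26,27,28,29,30,31): 0⊕0⊕0⊕1⊕0⊕1⊕0⊕1⊕0⊕1⊕1⊕1⊕0⊕0⊕1⊕1 = 0
s16 (pos 16,17,18,19,20,21,22,23,24,25,26,27,28,29,30,31): 0⊕1⊕1⊕1⊕0⊕0⊕0⊕0⊕0⊕1⊕1⊕1⊕0⊕0⊕1⊕1 = 0
Syndrome s16…s1 = 00000 → no error.
Read data bits from positions 3,5,6,7,9,10,11,12,13,14,15,17,18,19,20,21,22,23,24,25,26,27,28,29,30,31: 11000010101111000001110011

11000010101111000001110011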